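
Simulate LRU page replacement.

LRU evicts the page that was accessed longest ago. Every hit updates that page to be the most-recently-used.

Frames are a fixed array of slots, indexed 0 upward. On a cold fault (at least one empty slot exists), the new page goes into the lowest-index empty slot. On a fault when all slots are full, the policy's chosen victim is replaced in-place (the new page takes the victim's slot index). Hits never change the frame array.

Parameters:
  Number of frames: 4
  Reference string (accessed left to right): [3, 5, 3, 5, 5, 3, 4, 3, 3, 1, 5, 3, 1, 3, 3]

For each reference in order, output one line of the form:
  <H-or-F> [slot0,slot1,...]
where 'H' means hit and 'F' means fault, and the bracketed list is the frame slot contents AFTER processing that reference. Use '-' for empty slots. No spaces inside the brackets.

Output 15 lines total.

F [3,-,-,-]
F [3,5,-,-]
H [3,5,-,-]
H [3,5,-,-]
H [3,5,-,-]
H [3,5,-,-]
F [3,5,4,-]
H [3,5,4,-]
H [3,5,4,-]
F [3,5,4,1]
H [3,5,4,1]
H [3,5,4,1]
H [3,5,4,1]
H [3,5,4,1]
H [3,5,4,1]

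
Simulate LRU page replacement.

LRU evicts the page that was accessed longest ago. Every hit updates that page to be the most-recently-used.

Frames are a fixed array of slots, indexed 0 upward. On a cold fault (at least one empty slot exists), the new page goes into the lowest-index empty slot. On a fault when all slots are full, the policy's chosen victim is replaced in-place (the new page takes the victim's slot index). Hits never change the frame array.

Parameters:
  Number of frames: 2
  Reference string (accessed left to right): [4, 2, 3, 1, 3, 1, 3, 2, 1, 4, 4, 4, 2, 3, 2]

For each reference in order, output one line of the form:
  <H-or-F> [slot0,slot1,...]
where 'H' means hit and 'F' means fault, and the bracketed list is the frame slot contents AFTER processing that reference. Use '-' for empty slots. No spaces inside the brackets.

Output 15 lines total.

F [4,-]
F [4,2]
F [3,2]
F [3,1]
H [3,1]
H [3,1]
H [3,1]
F [3,2]
F [1,2]
F [1,4]
H [1,4]
H [1,4]
F [2,4]
F [2,3]
H [2,3]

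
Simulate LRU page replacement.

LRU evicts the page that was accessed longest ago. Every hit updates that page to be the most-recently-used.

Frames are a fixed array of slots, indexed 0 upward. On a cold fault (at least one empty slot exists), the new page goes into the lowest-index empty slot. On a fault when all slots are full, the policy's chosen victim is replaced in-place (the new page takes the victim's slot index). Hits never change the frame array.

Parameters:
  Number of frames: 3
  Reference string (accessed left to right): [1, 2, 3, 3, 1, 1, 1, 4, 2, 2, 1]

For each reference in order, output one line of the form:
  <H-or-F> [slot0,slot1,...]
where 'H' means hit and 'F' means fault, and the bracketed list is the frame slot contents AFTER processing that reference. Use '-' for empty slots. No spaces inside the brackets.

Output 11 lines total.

F [1,-,-]
F [1,2,-]
F [1,2,3]
H [1,2,3]
H [1,2,3]
H [1,2,3]
H [1,2,3]
F [1,4,3]
F [1,4,2]
H [1,4,2]
H [1,4,2]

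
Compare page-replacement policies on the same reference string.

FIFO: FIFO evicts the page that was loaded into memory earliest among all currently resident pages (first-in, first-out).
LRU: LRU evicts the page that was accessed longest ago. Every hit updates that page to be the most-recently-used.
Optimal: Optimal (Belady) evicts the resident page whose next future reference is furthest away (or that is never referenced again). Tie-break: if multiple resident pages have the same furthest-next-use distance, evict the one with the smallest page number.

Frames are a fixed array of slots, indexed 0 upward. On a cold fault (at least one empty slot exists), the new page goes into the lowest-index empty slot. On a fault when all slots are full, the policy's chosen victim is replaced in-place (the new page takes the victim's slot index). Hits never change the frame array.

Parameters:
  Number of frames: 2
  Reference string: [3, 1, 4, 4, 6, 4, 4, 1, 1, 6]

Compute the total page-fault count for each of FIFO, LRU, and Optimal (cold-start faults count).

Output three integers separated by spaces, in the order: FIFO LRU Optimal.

Answer: 5 6 5

Derivation:
--- FIFO ---
  step 0: ref 3 -> FAULT, frames=[3,-] (faults so far: 1)
  step 1: ref 1 -> FAULT, frames=[3,1] (faults so far: 2)
  step 2: ref 4 -> FAULT, evict 3, frames=[4,1] (faults so far: 3)
  step 3: ref 4 -> HIT, frames=[4,1] (faults so far: 3)
  step 4: ref 6 -> FAULT, evict 1, frames=[4,6] (faults so far: 4)
  step 5: ref 4 -> HIT, frames=[4,6] (faults so far: 4)
  step 6: ref 4 -> HIT, frames=[4,6] (faults so far: 4)
  step 7: ref 1 -> FAULT, evict 4, frames=[1,6] (faults so far: 5)
  step 8: ref 1 -> HIT, frames=[1,6] (faults so far: 5)
  step 9: ref 6 -> HIT, frames=[1,6] (faults so far: 5)
  FIFO total faults: 5
--- LRU ---
  step 0: ref 3 -> FAULT, frames=[3,-] (faults so far: 1)
  step 1: ref 1 -> FAULT, frames=[3,1] (faults so far: 2)
  step 2: ref 4 -> FAULT, evict 3, frames=[4,1] (faults so far: 3)
  step 3: ref 4 -> HIT, frames=[4,1] (faults so far: 3)
  step 4: ref 6 -> FAULT, evict 1, frames=[4,6] (faults so far: 4)
  step 5: ref 4 -> HIT, frames=[4,6] (faults so far: 4)
  step 6: ref 4 -> HIT, frames=[4,6] (faults so far: 4)
  step 7: ref 1 -> FAULT, evict 6, frames=[4,1] (faults so far: 5)
  step 8: ref 1 -> HIT, frames=[4,1] (faults so far: 5)
  step 9: ref 6 -> FAULT, evict 4, frames=[6,1] (faults so far: 6)
  LRU total faults: 6
--- Optimal ---
  step 0: ref 3 -> FAULT, frames=[3,-] (faults so far: 1)
  step 1: ref 1 -> FAULT, frames=[3,1] (faults so far: 2)
  step 2: ref 4 -> FAULT, evict 3, frames=[4,1] (faults so far: 3)
  step 3: ref 4 -> HIT, frames=[4,1] (faults so far: 3)
  step 4: ref 6 -> FAULT, evict 1, frames=[4,6] (faults so far: 4)
  step 5: ref 4 -> HIT, frames=[4,6] (faults so far: 4)
  step 6: ref 4 -> HIT, frames=[4,6] (faults so far: 4)
  step 7: ref 1 -> FAULT, evict 4, frames=[1,6] (faults so far: 5)
  step 8: ref 1 -> HIT, frames=[1,6] (faults so far: 5)
  step 9: ref 6 -> HIT, frames=[1,6] (faults so far: 5)
  Optimal total faults: 5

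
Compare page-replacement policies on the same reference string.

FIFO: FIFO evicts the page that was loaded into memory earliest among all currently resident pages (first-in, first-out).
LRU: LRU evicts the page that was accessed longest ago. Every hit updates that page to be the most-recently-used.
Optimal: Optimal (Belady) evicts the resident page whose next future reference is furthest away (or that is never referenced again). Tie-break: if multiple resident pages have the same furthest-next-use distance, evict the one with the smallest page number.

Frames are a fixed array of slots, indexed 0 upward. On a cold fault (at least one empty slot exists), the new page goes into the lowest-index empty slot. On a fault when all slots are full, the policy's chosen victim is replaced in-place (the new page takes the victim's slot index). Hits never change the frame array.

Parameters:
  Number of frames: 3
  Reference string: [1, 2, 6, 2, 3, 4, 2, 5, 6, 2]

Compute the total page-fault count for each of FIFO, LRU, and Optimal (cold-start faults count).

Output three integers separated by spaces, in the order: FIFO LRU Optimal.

--- FIFO ---
  step 0: ref 1 -> FAULT, frames=[1,-,-] (faults so far: 1)
  step 1: ref 2 -> FAULT, frames=[1,2,-] (faults so far: 2)
  step 2: ref 6 -> FAULT, frames=[1,2,6] (faults so far: 3)
  step 3: ref 2 -> HIT, frames=[1,2,6] (faults so far: 3)
  step 4: ref 3 -> FAULT, evict 1, frames=[3,2,6] (faults so far: 4)
  step 5: ref 4 -> FAULT, evict 2, frames=[3,4,6] (faults so far: 5)
  step 6: ref 2 -> FAULT, evict 6, frames=[3,4,2] (faults so far: 6)
  step 7: ref 5 -> FAULT, evict 3, frames=[5,4,2] (faults so far: 7)
  step 8: ref 6 -> FAULT, evict 4, frames=[5,6,2] (faults so far: 8)
  step 9: ref 2 -> HIT, frames=[5,6,2] (faults so far: 8)
  FIFO total faults: 8
--- LRU ---
  step 0: ref 1 -> FAULT, frames=[1,-,-] (faults so far: 1)
  step 1: ref 2 -> FAULT, frames=[1,2,-] (faults so far: 2)
  step 2: ref 6 -> FAULT, frames=[1,2,6] (faults so far: 3)
  step 3: ref 2 -> HIT, frames=[1,2,6] (faults so far: 3)
  step 4: ref 3 -> FAULT, evict 1, frames=[3,2,6] (faults so far: 4)
  step 5: ref 4 -> FAULT, evict 6, frames=[3,2,4] (faults so far: 5)
  step 6: ref 2 -> HIT, frames=[3,2,4] (faults so far: 5)
  step 7: ref 5 -> FAULT, evict 3, frames=[5,2,4] (faults so far: 6)
  step 8: ref 6 -> FAULT, evict 4, frames=[5,2,6] (faults so far: 7)
  step 9: ref 2 -> HIT, frames=[5,2,6] (faults so far: 7)
  LRU total faults: 7
--- Optimal ---
  step 0: ref 1 -> FAULT, frames=[1,-,-] (faults so far: 1)
  step 1: ref 2 -> FAULT, frames=[1,2,-] (faults so far: 2)
  step 2: ref 6 -> FAULT, frames=[1,2,6] (faults so far: 3)
  step 3: ref 2 -> HIT, frames=[1,2,6] (faults so far: 3)
  step 4: ref 3 -> FAULT, evict 1, frames=[3,2,6] (faults so far: 4)
  step 5: ref 4 -> FAULT, evict 3, frames=[4,2,6] (faults so far: 5)
  step 6: ref 2 -> HIT, frames=[4,2,6] (faults so far: 5)
  step 7: ref 5 -> FAULT, evict 4, frames=[5,2,6] (faults so far: 6)
  step 8: ref 6 -> HIT, frames=[5,2,6] (faults so far: 6)
  step 9: ref 2 -> HIT, frames=[5,2,6] (faults so far: 6)
  Optimal total faults: 6

Answer: 8 7 6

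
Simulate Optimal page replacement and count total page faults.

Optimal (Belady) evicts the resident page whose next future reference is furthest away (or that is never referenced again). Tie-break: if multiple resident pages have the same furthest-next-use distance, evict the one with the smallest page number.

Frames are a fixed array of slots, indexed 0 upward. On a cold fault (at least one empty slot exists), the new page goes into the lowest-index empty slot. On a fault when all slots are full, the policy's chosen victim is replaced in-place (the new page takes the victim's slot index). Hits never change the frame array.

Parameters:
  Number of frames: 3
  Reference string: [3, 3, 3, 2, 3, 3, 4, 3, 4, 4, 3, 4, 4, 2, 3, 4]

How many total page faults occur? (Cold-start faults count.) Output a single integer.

Step 0: ref 3 → FAULT, frames=[3,-,-]
Step 1: ref 3 → HIT, frames=[3,-,-]
Step 2: ref 3 → HIT, frames=[3,-,-]
Step 3: ref 2 → FAULT, frames=[3,2,-]
Step 4: ref 3 → HIT, frames=[3,2,-]
Step 5: ref 3 → HIT, frames=[3,2,-]
Step 6: ref 4 → FAULT, frames=[3,2,4]
Step 7: ref 3 → HIT, frames=[3,2,4]
Step 8: ref 4 → HIT, frames=[3,2,4]
Step 9: ref 4 → HIT, frames=[3,2,4]
Step 10: ref 3 → HIT, frames=[3,2,4]
Step 11: ref 4 → HIT, frames=[3,2,4]
Step 12: ref 4 → HIT, frames=[3,2,4]
Step 13: ref 2 → HIT, frames=[3,2,4]
Step 14: ref 3 → HIT, frames=[3,2,4]
Step 15: ref 4 → HIT, frames=[3,2,4]
Total faults: 3

Answer: 3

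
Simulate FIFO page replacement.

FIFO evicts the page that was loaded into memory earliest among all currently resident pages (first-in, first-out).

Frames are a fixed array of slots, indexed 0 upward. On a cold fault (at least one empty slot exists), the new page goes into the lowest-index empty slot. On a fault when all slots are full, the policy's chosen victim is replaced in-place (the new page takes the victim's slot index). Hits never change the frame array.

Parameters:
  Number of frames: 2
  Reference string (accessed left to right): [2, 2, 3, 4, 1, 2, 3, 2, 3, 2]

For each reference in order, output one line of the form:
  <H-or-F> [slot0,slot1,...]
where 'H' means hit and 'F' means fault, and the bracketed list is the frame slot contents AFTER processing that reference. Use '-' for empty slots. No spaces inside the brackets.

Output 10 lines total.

F [2,-]
H [2,-]
F [2,3]
F [4,3]
F [4,1]
F [2,1]
F [2,3]
H [2,3]
H [2,3]
H [2,3]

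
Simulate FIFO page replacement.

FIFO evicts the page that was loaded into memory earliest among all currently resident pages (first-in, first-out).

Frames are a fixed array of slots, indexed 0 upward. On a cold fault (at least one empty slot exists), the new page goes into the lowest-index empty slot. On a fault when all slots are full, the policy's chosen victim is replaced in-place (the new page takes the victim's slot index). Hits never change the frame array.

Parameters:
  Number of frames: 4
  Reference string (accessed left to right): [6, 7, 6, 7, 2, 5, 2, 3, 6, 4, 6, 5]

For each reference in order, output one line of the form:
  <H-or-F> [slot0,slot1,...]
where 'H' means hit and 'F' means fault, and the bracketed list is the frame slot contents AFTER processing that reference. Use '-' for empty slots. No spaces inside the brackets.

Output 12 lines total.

F [6,-,-,-]
F [6,7,-,-]
H [6,7,-,-]
H [6,7,-,-]
F [6,7,2,-]
F [6,7,2,5]
H [6,7,2,5]
F [3,7,2,5]
F [3,6,2,5]
F [3,6,4,5]
H [3,6,4,5]
H [3,6,4,5]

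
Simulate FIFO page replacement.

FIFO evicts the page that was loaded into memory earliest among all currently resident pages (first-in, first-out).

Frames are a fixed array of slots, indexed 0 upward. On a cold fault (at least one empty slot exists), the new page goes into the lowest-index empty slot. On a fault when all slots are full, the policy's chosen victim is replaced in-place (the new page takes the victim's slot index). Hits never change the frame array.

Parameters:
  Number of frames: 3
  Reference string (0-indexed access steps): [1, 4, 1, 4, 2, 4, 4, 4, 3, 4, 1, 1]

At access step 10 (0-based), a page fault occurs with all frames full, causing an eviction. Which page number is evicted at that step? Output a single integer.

Answer: 4

Derivation:
Step 0: ref 1 -> FAULT, frames=[1,-,-]
Step 1: ref 4 -> FAULT, frames=[1,4,-]
Step 2: ref 1 -> HIT, frames=[1,4,-]
Step 3: ref 4 -> HIT, frames=[1,4,-]
Step 4: ref 2 -> FAULT, frames=[1,4,2]
Step 5: ref 4 -> HIT, frames=[1,4,2]
Step 6: ref 4 -> HIT, frames=[1,4,2]
Step 7: ref 4 -> HIT, frames=[1,4,2]
Step 8: ref 3 -> FAULT, evict 1, frames=[3,4,2]
Step 9: ref 4 -> HIT, frames=[3,4,2]
Step 10: ref 1 -> FAULT, evict 4, frames=[3,1,2]
At step 10: evicted page 4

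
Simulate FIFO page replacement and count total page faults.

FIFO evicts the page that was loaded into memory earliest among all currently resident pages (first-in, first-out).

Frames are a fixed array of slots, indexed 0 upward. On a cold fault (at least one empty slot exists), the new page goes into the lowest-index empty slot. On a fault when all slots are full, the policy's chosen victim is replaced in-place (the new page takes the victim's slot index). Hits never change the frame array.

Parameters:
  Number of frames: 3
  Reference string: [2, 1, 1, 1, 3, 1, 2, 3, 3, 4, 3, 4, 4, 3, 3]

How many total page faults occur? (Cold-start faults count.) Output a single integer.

Answer: 4

Derivation:
Step 0: ref 2 → FAULT, frames=[2,-,-]
Step 1: ref 1 → FAULT, frames=[2,1,-]
Step 2: ref 1 → HIT, frames=[2,1,-]
Step 3: ref 1 → HIT, frames=[2,1,-]
Step 4: ref 3 → FAULT, frames=[2,1,3]
Step 5: ref 1 → HIT, frames=[2,1,3]
Step 6: ref 2 → HIT, frames=[2,1,3]
Step 7: ref 3 → HIT, frames=[2,1,3]
Step 8: ref 3 → HIT, frames=[2,1,3]
Step 9: ref 4 → FAULT (evict 2), frames=[4,1,3]
Step 10: ref 3 → HIT, frames=[4,1,3]
Step 11: ref 4 → HIT, frames=[4,1,3]
Step 12: ref 4 → HIT, frames=[4,1,3]
Step 13: ref 3 → HIT, frames=[4,1,3]
Step 14: ref 3 → HIT, frames=[4,1,3]
Total faults: 4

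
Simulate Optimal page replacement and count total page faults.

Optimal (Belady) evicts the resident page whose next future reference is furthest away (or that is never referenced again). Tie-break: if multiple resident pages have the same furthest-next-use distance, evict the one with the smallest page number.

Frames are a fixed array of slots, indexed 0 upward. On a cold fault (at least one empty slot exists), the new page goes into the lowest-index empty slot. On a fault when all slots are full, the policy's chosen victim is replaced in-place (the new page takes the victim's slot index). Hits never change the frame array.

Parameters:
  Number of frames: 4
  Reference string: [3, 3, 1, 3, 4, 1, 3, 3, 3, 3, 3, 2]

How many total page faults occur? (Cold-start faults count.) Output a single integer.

Answer: 4

Derivation:
Step 0: ref 3 → FAULT, frames=[3,-,-,-]
Step 1: ref 3 → HIT, frames=[3,-,-,-]
Step 2: ref 1 → FAULT, frames=[3,1,-,-]
Step 3: ref 3 → HIT, frames=[3,1,-,-]
Step 4: ref 4 → FAULT, frames=[3,1,4,-]
Step 5: ref 1 → HIT, frames=[3,1,4,-]
Step 6: ref 3 → HIT, frames=[3,1,4,-]
Step 7: ref 3 → HIT, frames=[3,1,4,-]
Step 8: ref 3 → HIT, frames=[3,1,4,-]
Step 9: ref 3 → HIT, frames=[3,1,4,-]
Step 10: ref 3 → HIT, frames=[3,1,4,-]
Step 11: ref 2 → FAULT, frames=[3,1,4,2]
Total faults: 4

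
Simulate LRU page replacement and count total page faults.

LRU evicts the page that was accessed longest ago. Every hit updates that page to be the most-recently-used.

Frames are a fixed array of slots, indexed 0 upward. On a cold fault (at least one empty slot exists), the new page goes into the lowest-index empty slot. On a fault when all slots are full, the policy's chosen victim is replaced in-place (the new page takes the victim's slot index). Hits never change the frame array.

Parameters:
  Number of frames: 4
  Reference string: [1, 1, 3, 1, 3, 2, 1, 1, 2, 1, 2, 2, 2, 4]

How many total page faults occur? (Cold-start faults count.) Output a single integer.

Answer: 4

Derivation:
Step 0: ref 1 → FAULT, frames=[1,-,-,-]
Step 1: ref 1 → HIT, frames=[1,-,-,-]
Step 2: ref 3 → FAULT, frames=[1,3,-,-]
Step 3: ref 1 → HIT, frames=[1,3,-,-]
Step 4: ref 3 → HIT, frames=[1,3,-,-]
Step 5: ref 2 → FAULT, frames=[1,3,2,-]
Step 6: ref 1 → HIT, frames=[1,3,2,-]
Step 7: ref 1 → HIT, frames=[1,3,2,-]
Step 8: ref 2 → HIT, frames=[1,3,2,-]
Step 9: ref 1 → HIT, frames=[1,3,2,-]
Step 10: ref 2 → HIT, frames=[1,3,2,-]
Step 11: ref 2 → HIT, frames=[1,3,2,-]
Step 12: ref 2 → HIT, frames=[1,3,2,-]
Step 13: ref 4 → FAULT, frames=[1,3,2,4]
Total faults: 4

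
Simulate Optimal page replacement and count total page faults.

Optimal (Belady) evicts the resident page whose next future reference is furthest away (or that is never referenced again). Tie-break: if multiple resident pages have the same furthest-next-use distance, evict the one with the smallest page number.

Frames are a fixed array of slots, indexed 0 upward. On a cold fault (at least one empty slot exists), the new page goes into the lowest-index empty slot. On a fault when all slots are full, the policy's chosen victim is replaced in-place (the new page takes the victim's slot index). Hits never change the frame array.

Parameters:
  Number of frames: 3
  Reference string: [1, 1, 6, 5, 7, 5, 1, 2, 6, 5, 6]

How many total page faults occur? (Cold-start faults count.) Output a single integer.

Answer: 6

Derivation:
Step 0: ref 1 → FAULT, frames=[1,-,-]
Step 1: ref 1 → HIT, frames=[1,-,-]
Step 2: ref 6 → FAULT, frames=[1,6,-]
Step 3: ref 5 → FAULT, frames=[1,6,5]
Step 4: ref 7 → FAULT (evict 6), frames=[1,7,5]
Step 5: ref 5 → HIT, frames=[1,7,5]
Step 6: ref 1 → HIT, frames=[1,7,5]
Step 7: ref 2 → FAULT (evict 1), frames=[2,7,5]
Step 8: ref 6 → FAULT (evict 2), frames=[6,7,5]
Step 9: ref 5 → HIT, frames=[6,7,5]
Step 10: ref 6 → HIT, frames=[6,7,5]
Total faults: 6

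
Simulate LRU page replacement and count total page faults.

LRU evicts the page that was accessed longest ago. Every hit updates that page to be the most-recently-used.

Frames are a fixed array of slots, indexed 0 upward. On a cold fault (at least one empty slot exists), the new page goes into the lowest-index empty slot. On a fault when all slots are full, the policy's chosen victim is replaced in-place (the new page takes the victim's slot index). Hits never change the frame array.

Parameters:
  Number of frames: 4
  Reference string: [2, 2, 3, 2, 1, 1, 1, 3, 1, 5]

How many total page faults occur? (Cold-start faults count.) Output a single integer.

Step 0: ref 2 → FAULT, frames=[2,-,-,-]
Step 1: ref 2 → HIT, frames=[2,-,-,-]
Step 2: ref 3 → FAULT, frames=[2,3,-,-]
Step 3: ref 2 → HIT, frames=[2,3,-,-]
Step 4: ref 1 → FAULT, frames=[2,3,1,-]
Step 5: ref 1 → HIT, frames=[2,3,1,-]
Step 6: ref 1 → HIT, frames=[2,3,1,-]
Step 7: ref 3 → HIT, frames=[2,3,1,-]
Step 8: ref 1 → HIT, frames=[2,3,1,-]
Step 9: ref 5 → FAULT, frames=[2,3,1,5]
Total faults: 4

Answer: 4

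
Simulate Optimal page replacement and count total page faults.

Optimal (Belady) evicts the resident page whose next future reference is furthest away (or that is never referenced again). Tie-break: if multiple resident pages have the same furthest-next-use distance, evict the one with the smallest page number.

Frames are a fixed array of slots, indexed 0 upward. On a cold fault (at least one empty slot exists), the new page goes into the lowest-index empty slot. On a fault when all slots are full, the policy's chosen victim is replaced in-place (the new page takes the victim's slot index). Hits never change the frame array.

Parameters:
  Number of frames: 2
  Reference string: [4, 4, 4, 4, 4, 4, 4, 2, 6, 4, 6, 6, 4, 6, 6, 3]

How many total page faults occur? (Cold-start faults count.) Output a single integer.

Answer: 4

Derivation:
Step 0: ref 4 → FAULT, frames=[4,-]
Step 1: ref 4 → HIT, frames=[4,-]
Step 2: ref 4 → HIT, frames=[4,-]
Step 3: ref 4 → HIT, frames=[4,-]
Step 4: ref 4 → HIT, frames=[4,-]
Step 5: ref 4 → HIT, frames=[4,-]
Step 6: ref 4 → HIT, frames=[4,-]
Step 7: ref 2 → FAULT, frames=[4,2]
Step 8: ref 6 → FAULT (evict 2), frames=[4,6]
Step 9: ref 4 → HIT, frames=[4,6]
Step 10: ref 6 → HIT, frames=[4,6]
Step 11: ref 6 → HIT, frames=[4,6]
Step 12: ref 4 → HIT, frames=[4,6]
Step 13: ref 6 → HIT, frames=[4,6]
Step 14: ref 6 → HIT, frames=[4,6]
Step 15: ref 3 → FAULT (evict 4), frames=[3,6]
Total faults: 4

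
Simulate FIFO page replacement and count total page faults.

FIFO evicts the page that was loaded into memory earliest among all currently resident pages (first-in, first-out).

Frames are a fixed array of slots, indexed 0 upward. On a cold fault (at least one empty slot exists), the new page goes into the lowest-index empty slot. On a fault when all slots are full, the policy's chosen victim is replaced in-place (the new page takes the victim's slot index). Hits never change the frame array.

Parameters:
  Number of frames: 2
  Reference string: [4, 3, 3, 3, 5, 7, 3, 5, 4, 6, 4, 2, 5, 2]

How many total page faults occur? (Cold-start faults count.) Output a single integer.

Answer: 10

Derivation:
Step 0: ref 4 → FAULT, frames=[4,-]
Step 1: ref 3 → FAULT, frames=[4,3]
Step 2: ref 3 → HIT, frames=[4,3]
Step 3: ref 3 → HIT, frames=[4,3]
Step 4: ref 5 → FAULT (evict 4), frames=[5,3]
Step 5: ref 7 → FAULT (evict 3), frames=[5,7]
Step 6: ref 3 → FAULT (evict 5), frames=[3,7]
Step 7: ref 5 → FAULT (evict 7), frames=[3,5]
Step 8: ref 4 → FAULT (evict 3), frames=[4,5]
Step 9: ref 6 → FAULT (evict 5), frames=[4,6]
Step 10: ref 4 → HIT, frames=[4,6]
Step 11: ref 2 → FAULT (evict 4), frames=[2,6]
Step 12: ref 5 → FAULT (evict 6), frames=[2,5]
Step 13: ref 2 → HIT, frames=[2,5]
Total faults: 10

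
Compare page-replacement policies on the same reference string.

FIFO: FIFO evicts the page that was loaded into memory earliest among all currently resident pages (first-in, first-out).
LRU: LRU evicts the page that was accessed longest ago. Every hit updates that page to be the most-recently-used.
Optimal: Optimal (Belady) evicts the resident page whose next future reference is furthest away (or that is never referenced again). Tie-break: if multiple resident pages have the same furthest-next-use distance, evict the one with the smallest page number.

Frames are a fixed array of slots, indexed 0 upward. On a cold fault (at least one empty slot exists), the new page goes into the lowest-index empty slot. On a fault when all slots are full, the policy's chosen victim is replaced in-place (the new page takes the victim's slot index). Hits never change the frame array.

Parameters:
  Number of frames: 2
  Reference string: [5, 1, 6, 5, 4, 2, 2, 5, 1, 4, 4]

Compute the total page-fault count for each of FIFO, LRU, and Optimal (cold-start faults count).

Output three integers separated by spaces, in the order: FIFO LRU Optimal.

--- FIFO ---
  step 0: ref 5 -> FAULT, frames=[5,-] (faults so far: 1)
  step 1: ref 1 -> FAULT, frames=[5,1] (faults so far: 2)
  step 2: ref 6 -> FAULT, evict 5, frames=[6,1] (faults so far: 3)
  step 3: ref 5 -> FAULT, evict 1, frames=[6,5] (faults so far: 4)
  step 4: ref 4 -> FAULT, evict 6, frames=[4,5] (faults so far: 5)
  step 5: ref 2 -> FAULT, evict 5, frames=[4,2] (faults so far: 6)
  step 6: ref 2 -> HIT, frames=[4,2] (faults so far: 6)
  step 7: ref 5 -> FAULT, evict 4, frames=[5,2] (faults so far: 7)
  step 8: ref 1 -> FAULT, evict 2, frames=[5,1] (faults so far: 8)
  step 9: ref 4 -> FAULT, evict 5, frames=[4,1] (faults so far: 9)
  step 10: ref 4 -> HIT, frames=[4,1] (faults so far: 9)
  FIFO total faults: 9
--- LRU ---
  step 0: ref 5 -> FAULT, frames=[5,-] (faults so far: 1)
  step 1: ref 1 -> FAULT, frames=[5,1] (faults so far: 2)
  step 2: ref 6 -> FAULT, evict 5, frames=[6,1] (faults so far: 3)
  step 3: ref 5 -> FAULT, evict 1, frames=[6,5] (faults so far: 4)
  step 4: ref 4 -> FAULT, evict 6, frames=[4,5] (faults so far: 5)
  step 5: ref 2 -> FAULT, evict 5, frames=[4,2] (faults so far: 6)
  step 6: ref 2 -> HIT, frames=[4,2] (faults so far: 6)
  step 7: ref 5 -> FAULT, evict 4, frames=[5,2] (faults so far: 7)
  step 8: ref 1 -> FAULT, evict 2, frames=[5,1] (faults so far: 8)
  step 9: ref 4 -> FAULT, evict 5, frames=[4,1] (faults so far: 9)
  step 10: ref 4 -> HIT, frames=[4,1] (faults so far: 9)
  LRU total faults: 9
--- Optimal ---
  step 0: ref 5 -> FAULT, frames=[5,-] (faults so far: 1)
  step 1: ref 1 -> FAULT, frames=[5,1] (faults so far: 2)
  step 2: ref 6 -> FAULT, evict 1, frames=[5,6] (faults so far: 3)
  step 3: ref 5 -> HIT, frames=[5,6] (faults so far: 3)
  step 4: ref 4 -> FAULT, evict 6, frames=[5,4] (faults so far: 4)
  step 5: ref 2 -> FAULT, evict 4, frames=[5,2] (faults so far: 5)
  step 6: ref 2 -> HIT, frames=[5,2] (faults so far: 5)
  step 7: ref 5 -> HIT, frames=[5,2] (faults so far: 5)
  step 8: ref 1 -> FAULT, evict 2, frames=[5,1] (faults so far: 6)
  step 9: ref 4 -> FAULT, evict 1, frames=[5,4] (faults so far: 7)
  step 10: ref 4 -> HIT, frames=[5,4] (faults so far: 7)
  Optimal total faults: 7

Answer: 9 9 7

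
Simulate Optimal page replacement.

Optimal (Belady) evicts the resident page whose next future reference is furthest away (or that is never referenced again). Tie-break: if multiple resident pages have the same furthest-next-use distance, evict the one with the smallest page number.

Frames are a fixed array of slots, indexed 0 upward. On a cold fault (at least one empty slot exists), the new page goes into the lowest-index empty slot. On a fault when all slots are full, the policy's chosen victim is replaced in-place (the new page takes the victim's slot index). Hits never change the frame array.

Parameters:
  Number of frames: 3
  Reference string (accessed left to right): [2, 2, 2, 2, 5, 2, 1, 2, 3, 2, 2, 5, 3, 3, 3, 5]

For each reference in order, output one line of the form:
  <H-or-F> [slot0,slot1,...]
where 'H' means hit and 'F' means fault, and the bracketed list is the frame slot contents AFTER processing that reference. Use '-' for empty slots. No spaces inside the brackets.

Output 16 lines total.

F [2,-,-]
H [2,-,-]
H [2,-,-]
H [2,-,-]
F [2,5,-]
H [2,5,-]
F [2,5,1]
H [2,5,1]
F [2,5,3]
H [2,5,3]
H [2,5,3]
H [2,5,3]
H [2,5,3]
H [2,5,3]
H [2,5,3]
H [2,5,3]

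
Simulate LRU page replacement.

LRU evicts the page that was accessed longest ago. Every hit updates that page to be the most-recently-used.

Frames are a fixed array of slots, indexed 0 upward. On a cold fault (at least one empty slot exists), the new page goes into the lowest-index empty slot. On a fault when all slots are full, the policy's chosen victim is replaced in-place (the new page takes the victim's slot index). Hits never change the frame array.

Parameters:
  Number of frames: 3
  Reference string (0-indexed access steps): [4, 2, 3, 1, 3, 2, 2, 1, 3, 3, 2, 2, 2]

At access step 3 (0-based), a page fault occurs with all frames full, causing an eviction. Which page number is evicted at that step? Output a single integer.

Answer: 4

Derivation:
Step 0: ref 4 -> FAULT, frames=[4,-,-]
Step 1: ref 2 -> FAULT, frames=[4,2,-]
Step 2: ref 3 -> FAULT, frames=[4,2,3]
Step 3: ref 1 -> FAULT, evict 4, frames=[1,2,3]
At step 3: evicted page 4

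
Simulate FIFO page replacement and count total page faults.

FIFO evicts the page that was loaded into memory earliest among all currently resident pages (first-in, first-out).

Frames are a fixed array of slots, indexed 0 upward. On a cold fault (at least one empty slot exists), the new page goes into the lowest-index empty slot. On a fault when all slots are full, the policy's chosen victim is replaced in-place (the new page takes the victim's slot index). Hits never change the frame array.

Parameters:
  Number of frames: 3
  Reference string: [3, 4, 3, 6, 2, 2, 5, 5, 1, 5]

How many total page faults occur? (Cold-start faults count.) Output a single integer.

Answer: 6

Derivation:
Step 0: ref 3 → FAULT, frames=[3,-,-]
Step 1: ref 4 → FAULT, frames=[3,4,-]
Step 2: ref 3 → HIT, frames=[3,4,-]
Step 3: ref 6 → FAULT, frames=[3,4,6]
Step 4: ref 2 → FAULT (evict 3), frames=[2,4,6]
Step 5: ref 2 → HIT, frames=[2,4,6]
Step 6: ref 5 → FAULT (evict 4), frames=[2,5,6]
Step 7: ref 5 → HIT, frames=[2,5,6]
Step 8: ref 1 → FAULT (evict 6), frames=[2,5,1]
Step 9: ref 5 → HIT, frames=[2,5,1]
Total faults: 6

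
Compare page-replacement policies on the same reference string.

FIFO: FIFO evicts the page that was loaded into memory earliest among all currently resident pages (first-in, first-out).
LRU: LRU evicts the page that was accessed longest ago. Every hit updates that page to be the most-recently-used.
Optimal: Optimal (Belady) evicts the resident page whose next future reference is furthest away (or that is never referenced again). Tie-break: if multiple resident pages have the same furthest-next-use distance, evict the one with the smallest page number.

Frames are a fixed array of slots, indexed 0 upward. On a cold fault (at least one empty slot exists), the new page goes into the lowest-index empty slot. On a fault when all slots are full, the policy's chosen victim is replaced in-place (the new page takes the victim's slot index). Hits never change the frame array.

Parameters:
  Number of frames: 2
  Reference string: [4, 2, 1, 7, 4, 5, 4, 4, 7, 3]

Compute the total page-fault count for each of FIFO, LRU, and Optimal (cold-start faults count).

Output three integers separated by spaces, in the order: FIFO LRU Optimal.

--- FIFO ---
  step 0: ref 4 -> FAULT, frames=[4,-] (faults so far: 1)
  step 1: ref 2 -> FAULT, frames=[4,2] (faults so far: 2)
  step 2: ref 1 -> FAULT, evict 4, frames=[1,2] (faults so far: 3)
  step 3: ref 7 -> FAULT, evict 2, frames=[1,7] (faults so far: 4)
  step 4: ref 4 -> FAULT, evict 1, frames=[4,7] (faults so far: 5)
  step 5: ref 5 -> FAULT, evict 7, frames=[4,5] (faults so far: 6)
  step 6: ref 4 -> HIT, frames=[4,5] (faults so far: 6)
  step 7: ref 4 -> HIT, frames=[4,5] (faults so far: 6)
  step 8: ref 7 -> FAULT, evict 4, frames=[7,5] (faults so far: 7)
  step 9: ref 3 -> FAULT, evict 5, frames=[7,3] (faults so far: 8)
  FIFO total faults: 8
--- LRU ---
  step 0: ref 4 -> FAULT, frames=[4,-] (faults so far: 1)
  step 1: ref 2 -> FAULT, frames=[4,2] (faults so far: 2)
  step 2: ref 1 -> FAULT, evict 4, frames=[1,2] (faults so far: 3)
  step 3: ref 7 -> FAULT, evict 2, frames=[1,7] (faults so far: 4)
  step 4: ref 4 -> FAULT, evict 1, frames=[4,7] (faults so far: 5)
  step 5: ref 5 -> FAULT, evict 7, frames=[4,5] (faults so far: 6)
  step 6: ref 4 -> HIT, frames=[4,5] (faults so far: 6)
  step 7: ref 4 -> HIT, frames=[4,5] (faults so far: 6)
  step 8: ref 7 -> FAULT, evict 5, frames=[4,7] (faults so far: 7)
  step 9: ref 3 -> FAULT, evict 4, frames=[3,7] (faults so far: 8)
  LRU total faults: 8
--- Optimal ---
  step 0: ref 4 -> FAULT, frames=[4,-] (faults so far: 1)
  step 1: ref 2 -> FAULT, frames=[4,2] (faults so far: 2)
  step 2: ref 1 -> FAULT, evict 2, frames=[4,1] (faults so far: 3)
  step 3: ref 7 -> FAULT, evict 1, frames=[4,7] (faults so far: 4)
  step 4: ref 4 -> HIT, frames=[4,7] (faults so far: 4)
  step 5: ref 5 -> FAULT, evict 7, frames=[4,5] (faults so far: 5)
  step 6: ref 4 -> HIT, frames=[4,5] (faults so far: 5)
  step 7: ref 4 -> HIT, frames=[4,5] (faults so far: 5)
  step 8: ref 7 -> FAULT, evict 4, frames=[7,5] (faults so far: 6)
  step 9: ref 3 -> FAULT, evict 5, frames=[7,3] (faults so far: 7)
  Optimal total faults: 7

Answer: 8 8 7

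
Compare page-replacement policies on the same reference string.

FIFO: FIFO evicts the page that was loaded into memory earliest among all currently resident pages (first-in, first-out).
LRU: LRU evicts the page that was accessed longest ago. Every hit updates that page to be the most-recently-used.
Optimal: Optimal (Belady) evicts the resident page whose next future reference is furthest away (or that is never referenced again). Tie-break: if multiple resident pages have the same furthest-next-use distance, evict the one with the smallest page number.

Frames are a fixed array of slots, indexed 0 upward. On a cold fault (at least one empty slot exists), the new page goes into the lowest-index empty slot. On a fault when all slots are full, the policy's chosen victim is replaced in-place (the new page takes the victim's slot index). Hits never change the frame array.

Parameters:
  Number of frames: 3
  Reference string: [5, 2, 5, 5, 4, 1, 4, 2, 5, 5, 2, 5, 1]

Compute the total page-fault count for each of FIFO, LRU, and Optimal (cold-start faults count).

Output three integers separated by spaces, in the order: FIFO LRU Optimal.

--- FIFO ---
  step 0: ref 5 -> FAULT, frames=[5,-,-] (faults so far: 1)
  step 1: ref 2 -> FAULT, frames=[5,2,-] (faults so far: 2)
  step 2: ref 5 -> HIT, frames=[5,2,-] (faults so far: 2)
  step 3: ref 5 -> HIT, frames=[5,2,-] (faults so far: 2)
  step 4: ref 4 -> FAULT, frames=[5,2,4] (faults so far: 3)
  step 5: ref 1 -> FAULT, evict 5, frames=[1,2,4] (faults so far: 4)
  step 6: ref 4 -> HIT, frames=[1,2,4] (faults so far: 4)
  step 7: ref 2 -> HIT, frames=[1,2,4] (faults so far: 4)
  step 8: ref 5 -> FAULT, evict 2, frames=[1,5,4] (faults so far: 5)
  step 9: ref 5 -> HIT, frames=[1,5,4] (faults so far: 5)
  step 10: ref 2 -> FAULT, evict 4, frames=[1,5,2] (faults so far: 6)
  step 11: ref 5 -> HIT, frames=[1,5,2] (faults so far: 6)
  step 12: ref 1 -> HIT, frames=[1,5,2] (faults so far: 6)
  FIFO total faults: 6
--- LRU ---
  step 0: ref 5 -> FAULT, frames=[5,-,-] (faults so far: 1)
  step 1: ref 2 -> FAULT, frames=[5,2,-] (faults so far: 2)
  step 2: ref 5 -> HIT, frames=[5,2,-] (faults so far: 2)
  step 3: ref 5 -> HIT, frames=[5,2,-] (faults so far: 2)
  step 4: ref 4 -> FAULT, frames=[5,2,4] (faults so far: 3)
  step 5: ref 1 -> FAULT, evict 2, frames=[5,1,4] (faults so far: 4)
  step 6: ref 4 -> HIT, frames=[5,1,4] (faults so far: 4)
  step 7: ref 2 -> FAULT, evict 5, frames=[2,1,4] (faults so far: 5)
  step 8: ref 5 -> FAULT, evict 1, frames=[2,5,4] (faults so far: 6)
  step 9: ref 5 -> HIT, frames=[2,5,4] (faults so far: 6)
  step 10: ref 2 -> HIT, frames=[2,5,4] (faults so far: 6)
  step 11: ref 5 -> HIT, frames=[2,5,4] (faults so far: 6)
  step 12: ref 1 -> FAULT, evict 4, frames=[2,5,1] (faults so far: 7)
  LRU total faults: 7
--- Optimal ---
  step 0: ref 5 -> FAULT, frames=[5,-,-] (faults so far: 1)
  step 1: ref 2 -> FAULT, frames=[5,2,-] (faults so far: 2)
  step 2: ref 5 -> HIT, frames=[5,2,-] (faults so far: 2)
  step 3: ref 5 -> HIT, frames=[5,2,-] (faults so far: 2)
  step 4: ref 4 -> FAULT, frames=[5,2,4] (faults so far: 3)
  step 5: ref 1 -> FAULT, evict 5, frames=[1,2,4] (faults so far: 4)
  step 6: ref 4 -> HIT, frames=[1,2,4] (faults so far: 4)
  step 7: ref 2 -> HIT, frames=[1,2,4] (faults so far: 4)
  step 8: ref 5 -> FAULT, evict 4, frames=[1,2,5] (faults so far: 5)
  step 9: ref 5 -> HIT, frames=[1,2,5] (faults so far: 5)
  step 10: ref 2 -> HIT, frames=[1,2,5] (faults so far: 5)
  step 11: ref 5 -> HIT, frames=[1,2,5] (faults so far: 5)
  step 12: ref 1 -> HIT, frames=[1,2,5] (faults so far: 5)
  Optimal total faults: 5

Answer: 6 7 5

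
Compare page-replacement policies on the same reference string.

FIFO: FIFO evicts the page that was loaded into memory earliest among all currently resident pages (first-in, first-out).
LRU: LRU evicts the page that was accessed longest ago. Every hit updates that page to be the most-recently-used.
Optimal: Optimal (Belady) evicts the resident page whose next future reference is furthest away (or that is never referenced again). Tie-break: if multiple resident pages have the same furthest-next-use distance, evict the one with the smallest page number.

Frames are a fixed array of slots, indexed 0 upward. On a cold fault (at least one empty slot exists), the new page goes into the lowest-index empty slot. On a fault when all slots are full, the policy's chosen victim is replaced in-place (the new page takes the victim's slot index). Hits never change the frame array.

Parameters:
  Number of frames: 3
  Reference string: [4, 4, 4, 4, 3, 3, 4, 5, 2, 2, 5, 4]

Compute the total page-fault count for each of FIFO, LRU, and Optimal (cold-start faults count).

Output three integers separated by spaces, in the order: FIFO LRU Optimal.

--- FIFO ---
  step 0: ref 4 -> FAULT, frames=[4,-,-] (faults so far: 1)
  step 1: ref 4 -> HIT, frames=[4,-,-] (faults so far: 1)
  step 2: ref 4 -> HIT, frames=[4,-,-] (faults so far: 1)
  step 3: ref 4 -> HIT, frames=[4,-,-] (faults so far: 1)
  step 4: ref 3 -> FAULT, frames=[4,3,-] (faults so far: 2)
  step 5: ref 3 -> HIT, frames=[4,3,-] (faults so far: 2)
  step 6: ref 4 -> HIT, frames=[4,3,-] (faults so far: 2)
  step 7: ref 5 -> FAULT, frames=[4,3,5] (faults so far: 3)
  step 8: ref 2 -> FAULT, evict 4, frames=[2,3,5] (faults so far: 4)
  step 9: ref 2 -> HIT, frames=[2,3,5] (faults so far: 4)
  step 10: ref 5 -> HIT, frames=[2,3,5] (faults so far: 4)
  step 11: ref 4 -> FAULT, evict 3, frames=[2,4,5] (faults so far: 5)
  FIFO total faults: 5
--- LRU ---
  step 0: ref 4 -> FAULT, frames=[4,-,-] (faults so far: 1)
  step 1: ref 4 -> HIT, frames=[4,-,-] (faults so far: 1)
  step 2: ref 4 -> HIT, frames=[4,-,-] (faults so far: 1)
  step 3: ref 4 -> HIT, frames=[4,-,-] (faults so far: 1)
  step 4: ref 3 -> FAULT, frames=[4,3,-] (faults so far: 2)
  step 5: ref 3 -> HIT, frames=[4,3,-] (faults so far: 2)
  step 6: ref 4 -> HIT, frames=[4,3,-] (faults so far: 2)
  step 7: ref 5 -> FAULT, frames=[4,3,5] (faults so far: 3)
  step 8: ref 2 -> FAULT, evict 3, frames=[4,2,5] (faults so far: 4)
  step 9: ref 2 -> HIT, frames=[4,2,5] (faults so far: 4)
  step 10: ref 5 -> HIT, frames=[4,2,5] (faults so far: 4)
  step 11: ref 4 -> HIT, frames=[4,2,5] (faults so far: 4)
  LRU total faults: 4
--- Optimal ---
  step 0: ref 4 -> FAULT, frames=[4,-,-] (faults so far: 1)
  step 1: ref 4 -> HIT, frames=[4,-,-] (faults so far: 1)
  step 2: ref 4 -> HIT, frames=[4,-,-] (faults so far: 1)
  step 3: ref 4 -> HIT, frames=[4,-,-] (faults so far: 1)
  step 4: ref 3 -> FAULT, frames=[4,3,-] (faults so far: 2)
  step 5: ref 3 -> HIT, frames=[4,3,-] (faults so far: 2)
  step 6: ref 4 -> HIT, frames=[4,3,-] (faults so far: 2)
  step 7: ref 5 -> FAULT, frames=[4,3,5] (faults so far: 3)
  step 8: ref 2 -> FAULT, evict 3, frames=[4,2,5] (faults so far: 4)
  step 9: ref 2 -> HIT, frames=[4,2,5] (faults so far: 4)
  step 10: ref 5 -> HIT, frames=[4,2,5] (faults so far: 4)
  step 11: ref 4 -> HIT, frames=[4,2,5] (faults so far: 4)
  Optimal total faults: 4

Answer: 5 4 4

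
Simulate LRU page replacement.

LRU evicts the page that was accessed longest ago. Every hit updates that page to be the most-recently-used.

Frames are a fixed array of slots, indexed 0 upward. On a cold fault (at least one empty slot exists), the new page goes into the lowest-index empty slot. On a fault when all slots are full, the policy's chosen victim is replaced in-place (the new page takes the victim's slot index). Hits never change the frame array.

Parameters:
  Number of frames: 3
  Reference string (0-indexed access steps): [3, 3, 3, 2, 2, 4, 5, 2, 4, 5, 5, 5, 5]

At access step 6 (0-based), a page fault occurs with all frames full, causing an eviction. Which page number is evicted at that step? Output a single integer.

Step 0: ref 3 -> FAULT, frames=[3,-,-]
Step 1: ref 3 -> HIT, frames=[3,-,-]
Step 2: ref 3 -> HIT, frames=[3,-,-]
Step 3: ref 2 -> FAULT, frames=[3,2,-]
Step 4: ref 2 -> HIT, frames=[3,2,-]
Step 5: ref 4 -> FAULT, frames=[3,2,4]
Step 6: ref 5 -> FAULT, evict 3, frames=[5,2,4]
At step 6: evicted page 3

Answer: 3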